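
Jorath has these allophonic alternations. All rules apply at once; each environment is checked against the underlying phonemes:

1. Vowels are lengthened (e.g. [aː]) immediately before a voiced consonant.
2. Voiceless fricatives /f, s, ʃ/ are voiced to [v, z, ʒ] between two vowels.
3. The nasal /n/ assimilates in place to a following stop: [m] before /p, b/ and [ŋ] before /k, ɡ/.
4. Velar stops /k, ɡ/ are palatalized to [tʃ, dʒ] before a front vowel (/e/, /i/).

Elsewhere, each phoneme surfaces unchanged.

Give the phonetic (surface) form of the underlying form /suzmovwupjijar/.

/s/ (word-initial) fails the environment for rule 2, so it stays [s].
/u/ (between /s/ and /z/): before a voiced consonant, so rule 1 applies → [uː].
/z/ — not in any rule's target class → [z].
/m/ (between /z/ and /o/) is unaffected → [m].
/o/ meets the environment for rule 1 (before a voiced consonant) → [oː].
/v/ (between /o/ and /w/): no rule targets it → [v].
/w/ — not in any rule's target class → [w].
/u/ (between /w/ and /p/) is in the target of rule 1 but the environment (before a voiced consonant) is not met → [u].
/p/ (between /u/ and /j/): no rule targets it → [p].
/j/ — not in any rule's target class → [j].
/i/ (between /j/ and /j/) occurs before a voiced consonant → [iː] by rule 1.
/j/ (between /i/ and /a/): no rule targets it → [j].
/a/ — between /j/ and /r/, before a voiced consonant — surfaces as [aː] (rule 1).
/r/ stays [r].

[suːzmoːvwupjiːjaːr]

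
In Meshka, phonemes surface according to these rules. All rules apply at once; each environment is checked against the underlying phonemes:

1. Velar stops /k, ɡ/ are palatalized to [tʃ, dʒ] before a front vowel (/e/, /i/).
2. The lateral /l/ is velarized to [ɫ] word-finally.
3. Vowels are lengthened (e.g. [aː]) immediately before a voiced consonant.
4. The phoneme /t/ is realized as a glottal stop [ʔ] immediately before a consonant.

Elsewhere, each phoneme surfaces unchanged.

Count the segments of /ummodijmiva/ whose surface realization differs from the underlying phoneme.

4

Segments that undergo a rule: /u/ → [uː] (rule 3); /o/ → [oː] (rule 3); /i/ → [iː] (rule 3); /i/ → [iː] (rule 3).
All other segments surface unchanged.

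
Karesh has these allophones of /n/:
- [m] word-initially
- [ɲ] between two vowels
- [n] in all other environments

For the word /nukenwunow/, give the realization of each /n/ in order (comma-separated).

Occurrence 1 (position 1): word-initially → [m].
Occurrence 2 (position 5): no conditioning environment matches → elsewhere allophone [n].
Occurrence 3 (position 8): between two vowels → [ɲ].

[m], [n], [ɲ]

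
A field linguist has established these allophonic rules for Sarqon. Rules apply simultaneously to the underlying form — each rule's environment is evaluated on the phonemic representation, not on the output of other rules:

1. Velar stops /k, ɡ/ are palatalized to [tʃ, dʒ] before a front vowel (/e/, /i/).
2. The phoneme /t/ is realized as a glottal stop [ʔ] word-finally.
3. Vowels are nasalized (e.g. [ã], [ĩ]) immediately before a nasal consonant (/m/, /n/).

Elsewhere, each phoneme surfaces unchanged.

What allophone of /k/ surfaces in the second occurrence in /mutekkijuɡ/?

[tʃ]

Rule 1 applies to /k/ (between /k/ and /i/: before a front vowel) → [tʃ].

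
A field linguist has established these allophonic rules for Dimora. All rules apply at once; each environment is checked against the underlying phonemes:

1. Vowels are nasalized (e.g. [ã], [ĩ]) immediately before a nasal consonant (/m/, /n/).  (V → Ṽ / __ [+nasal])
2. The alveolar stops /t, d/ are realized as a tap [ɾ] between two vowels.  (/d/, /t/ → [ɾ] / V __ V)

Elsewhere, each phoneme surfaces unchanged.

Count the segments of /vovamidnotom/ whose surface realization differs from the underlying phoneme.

Segments that undergo a rule: /a/ → [ã] (rule 1); /t/ → [ɾ] (rule 2); /o/ → [õ] (rule 1).
All other segments surface unchanged.

3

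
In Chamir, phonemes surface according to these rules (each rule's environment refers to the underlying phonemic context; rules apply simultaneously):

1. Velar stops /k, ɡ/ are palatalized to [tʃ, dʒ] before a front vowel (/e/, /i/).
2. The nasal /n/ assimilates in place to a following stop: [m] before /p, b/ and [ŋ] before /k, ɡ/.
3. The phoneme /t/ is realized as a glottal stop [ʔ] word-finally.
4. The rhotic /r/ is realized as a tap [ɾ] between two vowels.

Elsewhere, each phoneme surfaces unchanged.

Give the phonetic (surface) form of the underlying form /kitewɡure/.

[tʃitewɡuɾe]

/k/ (word-initial) occurs before a front vowel → [tʃ] by rule 1.
/i/ (between /k/ and /t/) is unaffected → [i].
/t/ (between /i/ and /e/) fails the environment for rule 3, so it stays [t].
/e/ (between /t/ and /w/): no rule targets it → [e].
/w/ (between /e/ and /ɡ/) is unaffected → [w].
/ɡ/ — between /w/ and /u/; rule 1 does not apply here → [ɡ].
/u/ stays [u].
/r/ (between /u/ and /e/) occurs between two vowels → [ɾ] by rule 4.
/e/ stays [e].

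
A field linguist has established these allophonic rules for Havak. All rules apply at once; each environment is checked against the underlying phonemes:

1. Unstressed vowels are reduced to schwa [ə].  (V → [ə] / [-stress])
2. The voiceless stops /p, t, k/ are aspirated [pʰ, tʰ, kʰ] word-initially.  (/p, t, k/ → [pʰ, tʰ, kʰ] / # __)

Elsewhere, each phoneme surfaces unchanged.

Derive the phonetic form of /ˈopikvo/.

/o/ — word-initial; rule 1 does not apply here → [o].
/p/ (between /o/ and /i/) is in the target of rule 2 but the environment (word-initially) is not met → [p].
Rule 1 applies to /i/ (between /p/ and /k/: in an unstressed syllable) → [ə].
/k/ (between /i/ and /v/): rule 2 targets it, but not word-initially → unchanged [k].
/o/ (word-final) occurs in an unstressed syllable → [ə] by rule 1.

[ˈopəkvə]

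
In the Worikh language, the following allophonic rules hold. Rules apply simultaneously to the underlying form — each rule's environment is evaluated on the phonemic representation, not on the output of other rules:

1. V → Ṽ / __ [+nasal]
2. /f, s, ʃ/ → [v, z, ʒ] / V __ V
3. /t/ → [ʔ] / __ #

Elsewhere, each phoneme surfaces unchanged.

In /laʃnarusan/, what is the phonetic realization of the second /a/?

/a/ (between /n/ and /r/): rule 1 targets it, but not before a nasal consonant → unchanged [a].

[a]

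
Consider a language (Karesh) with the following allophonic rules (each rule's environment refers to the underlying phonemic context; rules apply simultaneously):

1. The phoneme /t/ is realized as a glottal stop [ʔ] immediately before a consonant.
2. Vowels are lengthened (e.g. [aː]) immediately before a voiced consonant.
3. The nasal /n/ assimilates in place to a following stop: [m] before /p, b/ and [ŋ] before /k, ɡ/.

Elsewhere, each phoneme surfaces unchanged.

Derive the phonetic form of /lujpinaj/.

[luːjpiːnaːj]

/l/ — not in any rule's target class → [l].
Rule 2 applies to /u/ (between /l/ and /j/: before a voiced consonant) → [uː].
/j/ stays [j].
/p/ — not in any rule's target class → [p].
/i/ meets the environment for rule 2 (before a voiced consonant) → [iː].
/n/ — between /i/ and /a/; rule 3 does not apply here → [n].
/a/ (between /n/ and /j/) occurs before a voiced consonant → [aː] by rule 2.
/j/ — not in any rule's target class → [j].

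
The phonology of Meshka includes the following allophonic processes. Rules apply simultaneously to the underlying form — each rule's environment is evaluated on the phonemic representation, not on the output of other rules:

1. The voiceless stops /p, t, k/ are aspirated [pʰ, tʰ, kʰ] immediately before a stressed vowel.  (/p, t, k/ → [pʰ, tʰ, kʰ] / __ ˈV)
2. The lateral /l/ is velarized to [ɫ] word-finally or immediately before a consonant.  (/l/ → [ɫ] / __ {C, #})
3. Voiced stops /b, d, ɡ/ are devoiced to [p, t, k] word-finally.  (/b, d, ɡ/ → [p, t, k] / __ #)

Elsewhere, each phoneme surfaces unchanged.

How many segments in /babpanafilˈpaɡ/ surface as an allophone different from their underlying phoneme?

Segments that undergo a rule: /l/ → [ɫ] (rule 2); /p/ → [pʰ] (rule 1); /ɡ/ → [k] (rule 3).
All other segments surface unchanged.

3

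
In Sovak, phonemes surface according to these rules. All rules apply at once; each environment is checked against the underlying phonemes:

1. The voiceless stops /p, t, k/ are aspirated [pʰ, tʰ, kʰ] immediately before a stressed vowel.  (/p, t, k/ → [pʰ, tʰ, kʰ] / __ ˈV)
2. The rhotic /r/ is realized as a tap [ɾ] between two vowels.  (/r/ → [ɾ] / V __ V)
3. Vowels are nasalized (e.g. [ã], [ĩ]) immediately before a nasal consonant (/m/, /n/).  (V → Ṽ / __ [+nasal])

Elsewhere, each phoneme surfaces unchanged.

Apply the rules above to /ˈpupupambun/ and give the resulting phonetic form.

[ˈpʰupupãmbũn]

/p/ — word-initial, immediately before a stressed vowel — surfaces as [pʰ] (rule 1).
/u/ — between /p/ and /p/; rule 3 does not apply here → [u].
/p/ (between /u/ and /u/): rule 1 targets it, but not immediately before a stressed vowel → unchanged [p].
/u/ (between /p/ and /p/) is in the target of rule 3 but the environment (before a nasal consonant) is not met → [u].
/p/ (between /u/ and /a/): rule 1 targets it, but not immediately before a stressed vowel → unchanged [p].
/a/ (between /p/ and /m/): before a nasal consonant, so rule 3 applies → [ã].
/m/ (between /a/ and /b/) is unaffected → [m].
/b/ (between /m/ and /u/) is unaffected → [b].
/u/ — between /b/ and /n/, before a nasal consonant — surfaces as [ũ] (rule 3).
/n/ (word-final) is unaffected → [n].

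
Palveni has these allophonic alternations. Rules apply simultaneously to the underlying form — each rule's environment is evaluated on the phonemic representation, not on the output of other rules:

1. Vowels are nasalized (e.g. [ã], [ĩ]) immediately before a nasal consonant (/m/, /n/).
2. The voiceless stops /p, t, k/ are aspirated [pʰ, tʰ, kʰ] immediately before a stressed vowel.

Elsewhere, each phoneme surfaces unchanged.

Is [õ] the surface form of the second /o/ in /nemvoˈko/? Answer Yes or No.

No

/o/ — word-final; rule 1 does not apply here → [o].
The actual realization is [o], not [õ].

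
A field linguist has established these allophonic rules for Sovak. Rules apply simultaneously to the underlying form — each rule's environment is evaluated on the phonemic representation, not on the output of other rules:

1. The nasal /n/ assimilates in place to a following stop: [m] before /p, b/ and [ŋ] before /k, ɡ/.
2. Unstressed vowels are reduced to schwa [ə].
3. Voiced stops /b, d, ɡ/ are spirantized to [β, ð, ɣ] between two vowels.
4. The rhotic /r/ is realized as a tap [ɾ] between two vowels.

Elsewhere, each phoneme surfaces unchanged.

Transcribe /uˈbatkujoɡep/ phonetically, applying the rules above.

[əˈβatkəjəɣəp]

/u/ (word-initial) occurs in an unstressed syllable → [ə] by rule 2.
/b/ (between /u/ and /a/): between two vowels, so rule 3 applies → [β].
/a/ (between /b/ and /t/): rule 2 targets it, but not in an unstressed syllable → unchanged [a].
/t/ — not in any rule's target class → [t].
/k/ (between /t/ and /u/): no rule targets it → [k].
/u/ meets the environment for rule 2 (in an unstressed syllable) → [ə].
/j/ stays [j].
/o/ (between /j/ and /ɡ/) occurs in an unstressed syllable → [ə] by rule 2.
/ɡ/ meets the environment for rule 3 (between two vowels) → [ɣ].
Rule 2 applies to /e/ (between /ɡ/ and /p/: in an unstressed syllable) → [ə].
/p/ — not in any rule's target class → [p].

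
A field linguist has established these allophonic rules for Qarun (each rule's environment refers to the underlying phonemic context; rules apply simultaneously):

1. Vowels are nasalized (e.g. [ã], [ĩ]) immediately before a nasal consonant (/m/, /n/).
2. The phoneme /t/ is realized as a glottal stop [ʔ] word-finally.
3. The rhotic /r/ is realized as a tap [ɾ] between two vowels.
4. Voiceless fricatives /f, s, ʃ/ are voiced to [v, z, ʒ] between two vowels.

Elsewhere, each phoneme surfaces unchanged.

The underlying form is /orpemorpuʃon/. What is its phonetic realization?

/o/ — word-initial; rule 1 does not apply here → [o].
/r/ — between /o/ and /p/; rule 3 does not apply here → [r].
/p/ — not in any rule's target class → [p].
/e/ (between /p/ and /m/): before a nasal consonant, so rule 1 applies → [ẽ].
/m/ (between /e/ and /o/): no rule targets it → [m].
/o/ (between /m/ and /r/) fails the environment for rule 1, so it stays [o].
/r/ (between /o/ and /p/): rule 3 targets it, but not between two vowels → unchanged [r].
/p/ (between /r/ and /u/) is unaffected → [p].
/u/ (between /p/ and /ʃ/) fails the environment for rule 1, so it stays [u].
/ʃ/ meets the environment for rule 4 (between two vowels) → [ʒ].
Rule 1 applies to /o/ (between /ʃ/ and /n/: before a nasal consonant) → [õ].
/n/ — not in any rule's target class → [n].

[orpẽmorpuʒõn]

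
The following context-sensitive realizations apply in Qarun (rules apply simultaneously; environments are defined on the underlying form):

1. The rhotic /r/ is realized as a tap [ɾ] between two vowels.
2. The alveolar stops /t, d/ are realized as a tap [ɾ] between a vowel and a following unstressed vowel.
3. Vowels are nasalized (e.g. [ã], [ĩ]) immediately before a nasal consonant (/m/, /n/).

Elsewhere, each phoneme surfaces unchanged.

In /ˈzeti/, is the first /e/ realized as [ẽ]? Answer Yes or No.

/e/ (between /z/ and /t/): rule 3 targets it, but not before a nasal consonant → unchanged [e].
The actual realization is [e], not [ẽ].

No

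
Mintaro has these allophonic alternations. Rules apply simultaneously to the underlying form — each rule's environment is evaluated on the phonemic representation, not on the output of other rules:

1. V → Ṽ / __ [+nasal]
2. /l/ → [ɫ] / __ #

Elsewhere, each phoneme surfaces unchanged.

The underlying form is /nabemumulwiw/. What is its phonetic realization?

/n/ (word-initial) is unaffected → [n].
/a/ (between /n/ and /b/) fails the environment for rule 1, so it stays [a].
/b/ — not in any rule's target class → [b].
/e/ (between /b/ and /m/) occurs before a nasal consonant → [ẽ] by rule 1.
/m/ — not in any rule's target class → [m].
Rule 1 applies to /u/ (between /m/ and /m/: before a nasal consonant) → [ũ].
/m/ stays [m].
/u/ (between /m/ and /l/) is in the target of rule 1 but the environment (before a nasal consonant) is not met → [u].
/l/ — between /u/ and /w/; rule 2 does not apply here → [l].
/w/ (between /l/ and /i/) is unaffected → [w].
/i/ — between /w/ and /w/; rule 1 does not apply here → [i].
/w/ (word-final): no rule targets it → [w].

[nabẽmũmulwiw]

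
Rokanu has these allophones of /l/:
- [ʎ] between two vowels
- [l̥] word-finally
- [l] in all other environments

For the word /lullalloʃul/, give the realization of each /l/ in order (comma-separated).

Occurrence 1 (position 1): no conditioning environment matches → elsewhere allophone [l].
Occurrence 2 (position 3): no conditioning environment matches → elsewhere allophone [l].
Occurrence 3 (position 4): no conditioning environment matches → elsewhere allophone [l].
Occurrence 4 (position 6): no conditioning environment matches → elsewhere allophone [l].
Occurrence 5 (position 7): no conditioning environment matches → elsewhere allophone [l].
Occurrence 6 (position 11): word-finally → [l̥].

[l], [l], [l], [l], [l], [l̥]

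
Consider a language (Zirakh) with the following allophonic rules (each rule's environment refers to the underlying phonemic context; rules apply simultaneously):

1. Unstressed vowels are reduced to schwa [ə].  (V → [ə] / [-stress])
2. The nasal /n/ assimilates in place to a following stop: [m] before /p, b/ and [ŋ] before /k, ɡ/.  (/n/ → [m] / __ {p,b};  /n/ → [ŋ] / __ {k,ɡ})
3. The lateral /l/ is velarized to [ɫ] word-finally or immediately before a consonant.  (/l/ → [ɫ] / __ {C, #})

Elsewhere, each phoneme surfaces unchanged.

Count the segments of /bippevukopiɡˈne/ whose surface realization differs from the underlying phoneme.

5

Segments that undergo a rule: /i/ → [ə] (rule 1); /e/ → [ə] (rule 1); /u/ → [ə] (rule 1); /o/ → [ə] (rule 1); /i/ → [ə] (rule 1).
All other segments surface unchanged.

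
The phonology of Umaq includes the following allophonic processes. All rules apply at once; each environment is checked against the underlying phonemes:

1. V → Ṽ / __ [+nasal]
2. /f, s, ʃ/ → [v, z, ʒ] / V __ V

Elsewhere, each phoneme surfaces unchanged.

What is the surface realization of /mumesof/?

Rule 1 applies to /u/ (between /m/ and /m/: before a nasal consonant) → [ũ].
/e/ (between /m/ and /s/) fails the environment for rule 1, so it stays [e].
Rule 2 applies to /s/ (between /e/ and /o/: between two vowels) → [z].
/o/ (between /s/ and /f/) is in the target of rule 1 but the environment (before a nasal consonant) is not met → [o].
/f/ (word-final): rule 2 targets it, but not between two vowels → unchanged [f].

[mũmezof]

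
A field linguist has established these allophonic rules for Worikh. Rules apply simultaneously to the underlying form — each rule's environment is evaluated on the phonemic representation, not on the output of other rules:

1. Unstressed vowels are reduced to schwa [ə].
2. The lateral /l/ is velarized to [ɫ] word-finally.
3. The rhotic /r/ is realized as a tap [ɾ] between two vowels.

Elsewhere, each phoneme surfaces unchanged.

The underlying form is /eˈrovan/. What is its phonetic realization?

/e/ meets the environment for rule 1 (in an unstressed syllable) → [ə].
Rule 3 applies to /r/ (between /e/ and /o/: between two vowels) → [ɾ].
/o/ (between /r/ and /v/) is in the target of rule 1 but the environment (in an unstressed syllable) is not met → [o].
/v/ (between /o/ and /a/): no rule targets it → [v].
/a/ — between /v/ and /n/, in an unstressed syllable — surfaces as [ə] (rule 1).
/n/ — not in any rule's target class → [n].

[əˈɾovən]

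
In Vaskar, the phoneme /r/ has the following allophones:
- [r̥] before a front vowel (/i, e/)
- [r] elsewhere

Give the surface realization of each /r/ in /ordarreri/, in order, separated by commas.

[r], [r], [r̥], [r̥]

Occurrence 1 (position 2): no conditioning environment matches → elsewhere allophone [r].
Occurrence 2 (position 5): no conditioning environment matches → elsewhere allophone [r].
Occurrence 3 (position 6): before a front vowel (/i, e/) → [r̥].
Occurrence 4 (position 8): before a front vowel (/i, e/) → [r̥].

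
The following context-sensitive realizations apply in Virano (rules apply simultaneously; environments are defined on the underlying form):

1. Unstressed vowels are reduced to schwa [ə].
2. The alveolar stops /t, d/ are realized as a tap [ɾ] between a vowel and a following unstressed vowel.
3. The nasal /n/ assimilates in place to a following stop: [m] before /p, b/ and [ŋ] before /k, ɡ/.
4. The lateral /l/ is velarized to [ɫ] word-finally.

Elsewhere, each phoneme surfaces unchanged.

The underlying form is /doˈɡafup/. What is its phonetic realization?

/d/ — word-initial; rule 2 does not apply here → [d].
/o/ — between /d/ and /ɡ/, in an unstressed syllable — surfaces as [ə] (rule 1).
/ɡ/ (between /o/ and /a/): no rule targets it → [ɡ].
/a/ (between /ɡ/ and /f/): rule 1 targets it, but not in an unstressed syllable → unchanged [a].
/f/ stays [f].
/u/ (between /f/ and /p/) occurs in an unstressed syllable → [ə] by rule 1.
/p/ (word-final): no rule targets it → [p].

[dəˈɡafəp]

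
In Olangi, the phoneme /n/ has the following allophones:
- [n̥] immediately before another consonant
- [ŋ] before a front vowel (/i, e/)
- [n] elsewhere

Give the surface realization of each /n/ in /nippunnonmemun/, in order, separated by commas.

Occurrence 1 (position 1): before a front vowel (/i, e/) → [ŋ].
Occurrence 2 (position 6): immediately before another consonant → [n̥].
Occurrence 3 (position 7): no conditioning environment matches → elsewhere allophone [n].
Occurrence 4 (position 9): immediately before another consonant → [n̥].
Occurrence 5 (position 14): no conditioning environment matches → elsewhere allophone [n].

[ŋ], [n̥], [n], [n̥], [n]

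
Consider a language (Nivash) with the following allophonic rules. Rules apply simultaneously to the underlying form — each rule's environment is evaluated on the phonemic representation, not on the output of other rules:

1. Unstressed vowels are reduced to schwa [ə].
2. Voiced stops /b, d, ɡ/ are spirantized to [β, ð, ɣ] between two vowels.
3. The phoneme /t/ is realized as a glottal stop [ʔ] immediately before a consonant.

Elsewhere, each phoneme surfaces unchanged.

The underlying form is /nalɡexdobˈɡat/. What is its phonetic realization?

Rule 1 applies to /a/ (between /n/ and /l/: in an unstressed syllable) → [ə].
/ɡ/ (between /l/ and /e/) fails the environment for rule 2, so it stays [ɡ].
/e/ — between /ɡ/ and /x/, in an unstressed syllable — surfaces as [ə] (rule 1).
/d/ — between /x/ and /o/; rule 2 does not apply here → [d].
/o/ (between /d/ and /b/) occurs in an unstressed syllable → [ə] by rule 1.
/b/ — between /o/ and /ɡ/; rule 2 does not apply here → [b].
/ɡ/ (between /b/ and /a/): rule 2 targets it, but not between two vowels → unchanged [ɡ].
/a/ (between /ɡ/ and /t/): rule 1 targets it, but not in an unstressed syllable → unchanged [a].
/t/ (word-final) fails the environment for rule 3, so it stays [t].

[nəlɡəxdəbˈɡat]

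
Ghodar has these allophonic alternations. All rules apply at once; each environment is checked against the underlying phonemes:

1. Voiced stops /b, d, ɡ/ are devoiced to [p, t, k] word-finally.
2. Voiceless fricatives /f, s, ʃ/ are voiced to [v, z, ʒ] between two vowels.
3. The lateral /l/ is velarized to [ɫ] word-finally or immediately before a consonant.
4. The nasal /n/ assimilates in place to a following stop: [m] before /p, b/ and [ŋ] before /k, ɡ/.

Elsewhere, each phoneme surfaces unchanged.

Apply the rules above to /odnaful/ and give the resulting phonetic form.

[odnavuɫ]

/d/ (between /o/ and /n/): rule 1 targets it, but not word-finally → unchanged [d].
/n/ (between /d/ and /a/) is in the target of rule 4 but the environment (before a labial or velar stop) is not met → [n].
/f/ — between /a/ and /u/, between two vowels — surfaces as [v] (rule 2).
Rule 3 applies to /l/ (word-final: word-finally or immediately before a consonant) → [ɫ].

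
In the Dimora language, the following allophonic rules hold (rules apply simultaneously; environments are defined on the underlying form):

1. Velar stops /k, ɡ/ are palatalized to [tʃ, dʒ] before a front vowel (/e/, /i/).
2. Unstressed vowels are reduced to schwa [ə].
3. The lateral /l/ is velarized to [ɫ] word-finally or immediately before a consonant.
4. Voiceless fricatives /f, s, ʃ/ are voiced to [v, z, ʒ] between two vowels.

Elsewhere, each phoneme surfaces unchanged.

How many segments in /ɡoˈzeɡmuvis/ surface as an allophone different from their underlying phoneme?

Segments that undergo a rule: /o/ → [ə] (rule 2); /u/ → [ə] (rule 2); /i/ → [ə] (rule 2).
All other segments surface unchanged.

3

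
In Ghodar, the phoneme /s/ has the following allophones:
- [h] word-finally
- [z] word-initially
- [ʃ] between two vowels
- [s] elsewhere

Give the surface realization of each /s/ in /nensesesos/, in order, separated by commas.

[s], [ʃ], [ʃ], [h]

Occurrence 1 (position 4): no conditioning environment matches → elsewhere allophone [s].
Occurrence 2 (position 6): between two vowels → [ʃ].
Occurrence 3 (position 8): between two vowels → [ʃ].
Occurrence 4 (position 10): word-finally → [h].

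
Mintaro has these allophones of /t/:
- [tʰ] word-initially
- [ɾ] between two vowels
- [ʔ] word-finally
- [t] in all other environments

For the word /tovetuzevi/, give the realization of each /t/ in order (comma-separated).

[tʰ], [ɾ]

Occurrence 1 (position 1): word-initially → [tʰ].
Occurrence 2 (position 5): between two vowels → [ɾ].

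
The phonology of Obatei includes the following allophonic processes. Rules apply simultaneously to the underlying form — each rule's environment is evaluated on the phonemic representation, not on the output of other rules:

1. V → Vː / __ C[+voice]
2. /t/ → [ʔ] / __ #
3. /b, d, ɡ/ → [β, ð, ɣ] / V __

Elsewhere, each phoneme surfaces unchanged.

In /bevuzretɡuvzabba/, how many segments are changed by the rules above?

5

Segments that undergo a rule: /e/ → [eː] (rule 1); /u/ → [uː] (rule 1); /u/ → [uː] (rule 1); /a/ → [aː] (rule 1); /b/ → [β] (rule 3).
All other segments surface unchanged.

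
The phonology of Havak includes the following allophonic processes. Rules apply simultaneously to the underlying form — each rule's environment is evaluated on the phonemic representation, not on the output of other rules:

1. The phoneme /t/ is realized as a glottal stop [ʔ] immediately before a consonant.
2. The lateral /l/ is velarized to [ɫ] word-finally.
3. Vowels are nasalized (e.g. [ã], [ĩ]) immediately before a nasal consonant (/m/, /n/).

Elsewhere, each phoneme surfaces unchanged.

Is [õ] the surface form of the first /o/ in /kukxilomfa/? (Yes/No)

Yes

/o/ meets the environment for rule 3 (before a nasal consonant) → [õ].
The actual realization is [õ], which matches [õ].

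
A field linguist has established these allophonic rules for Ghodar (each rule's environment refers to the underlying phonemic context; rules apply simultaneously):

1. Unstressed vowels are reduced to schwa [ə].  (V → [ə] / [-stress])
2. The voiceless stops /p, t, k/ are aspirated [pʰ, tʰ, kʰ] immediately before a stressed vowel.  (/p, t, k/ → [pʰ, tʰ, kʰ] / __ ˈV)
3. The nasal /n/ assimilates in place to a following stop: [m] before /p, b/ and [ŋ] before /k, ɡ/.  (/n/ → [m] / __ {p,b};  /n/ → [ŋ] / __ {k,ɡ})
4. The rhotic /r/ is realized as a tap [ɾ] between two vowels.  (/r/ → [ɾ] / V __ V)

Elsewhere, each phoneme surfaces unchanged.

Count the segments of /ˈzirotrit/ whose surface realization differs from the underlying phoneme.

3

Segments that undergo a rule: /r/ → [ɾ] (rule 4); /o/ → [ə] (rule 1); /i/ → [ə] (rule 1).
All other segments surface unchanged.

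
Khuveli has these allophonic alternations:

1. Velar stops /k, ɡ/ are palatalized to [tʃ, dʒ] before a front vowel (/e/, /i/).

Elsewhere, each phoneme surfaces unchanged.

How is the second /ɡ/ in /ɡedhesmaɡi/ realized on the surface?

/ɡ/ meets the environment for rule 1 (before a front vowel) → [dʒ].

[dʒ]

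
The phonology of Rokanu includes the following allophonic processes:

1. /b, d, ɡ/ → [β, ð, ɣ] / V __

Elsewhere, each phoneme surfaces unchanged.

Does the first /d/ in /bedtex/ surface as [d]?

/d/ (between /e/ and /t/) occurs immediately after a vowel → [ð] by rule 1.
The actual realization is [ð], not [d].

No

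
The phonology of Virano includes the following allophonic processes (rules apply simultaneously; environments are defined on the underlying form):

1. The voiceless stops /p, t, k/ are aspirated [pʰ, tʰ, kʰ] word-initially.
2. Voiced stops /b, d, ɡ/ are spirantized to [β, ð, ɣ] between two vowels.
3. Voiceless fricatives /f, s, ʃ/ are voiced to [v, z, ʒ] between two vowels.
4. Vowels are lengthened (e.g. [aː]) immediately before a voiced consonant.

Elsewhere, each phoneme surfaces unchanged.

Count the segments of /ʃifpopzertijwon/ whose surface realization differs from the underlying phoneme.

3

Segments that undergo a rule: /e/ → [eː] (rule 4); /i/ → [iː] (rule 4); /o/ → [oː] (rule 4).
All other segments surface unchanged.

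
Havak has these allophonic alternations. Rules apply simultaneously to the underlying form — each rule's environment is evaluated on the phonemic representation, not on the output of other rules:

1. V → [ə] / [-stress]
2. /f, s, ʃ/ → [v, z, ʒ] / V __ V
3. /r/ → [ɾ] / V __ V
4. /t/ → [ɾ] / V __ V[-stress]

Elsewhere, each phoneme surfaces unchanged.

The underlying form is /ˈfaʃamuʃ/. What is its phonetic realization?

/f/ (word-initial) fails the environment for rule 2, so it stays [f].
/a/ (between /f/ and /ʃ/) fails the environment for rule 1, so it stays [a].
Rule 2 applies to /ʃ/ (between /a/ and /a/: between two vowels) → [ʒ].
/a/ (between /ʃ/ and /m/): in an unstressed syllable, so rule 1 applies → [ə].
/m/ (between /a/ and /u/): no rule targets it → [m].
/u/ — between /m/ and /ʃ/, in an unstressed syllable — surfaces as [ə] (rule 1).
/ʃ/ (word-final) is in the target of rule 2 but the environment (between two vowels) is not met → [ʃ].

[ˈfaʒəməʃ]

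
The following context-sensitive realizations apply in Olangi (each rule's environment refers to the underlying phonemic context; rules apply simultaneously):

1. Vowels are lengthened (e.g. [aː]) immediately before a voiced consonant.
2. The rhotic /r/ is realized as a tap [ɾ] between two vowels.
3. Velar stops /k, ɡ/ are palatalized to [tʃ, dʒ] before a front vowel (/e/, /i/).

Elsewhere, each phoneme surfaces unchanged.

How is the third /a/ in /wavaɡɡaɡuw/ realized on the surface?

[aː]

/a/ (between /ɡ/ and /ɡ/): before a voiced consonant, so rule 1 applies → [aː].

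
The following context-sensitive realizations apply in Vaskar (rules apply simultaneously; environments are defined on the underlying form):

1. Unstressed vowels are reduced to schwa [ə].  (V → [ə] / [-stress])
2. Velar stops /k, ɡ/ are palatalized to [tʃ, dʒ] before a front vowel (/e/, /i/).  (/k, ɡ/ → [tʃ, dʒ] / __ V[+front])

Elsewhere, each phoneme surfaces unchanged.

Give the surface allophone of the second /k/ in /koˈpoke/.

[tʃ]

/k/ meets the environment for rule 2 (before a front vowel) → [tʃ].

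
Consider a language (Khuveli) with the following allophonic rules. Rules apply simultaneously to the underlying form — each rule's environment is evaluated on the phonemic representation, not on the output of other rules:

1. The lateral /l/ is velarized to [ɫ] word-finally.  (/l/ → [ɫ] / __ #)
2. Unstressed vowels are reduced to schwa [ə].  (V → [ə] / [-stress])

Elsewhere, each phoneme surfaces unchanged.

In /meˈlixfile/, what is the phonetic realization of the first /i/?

/i/ (between /l/ and /x/) fails the environment for rule 2, so it stays [i].

[i]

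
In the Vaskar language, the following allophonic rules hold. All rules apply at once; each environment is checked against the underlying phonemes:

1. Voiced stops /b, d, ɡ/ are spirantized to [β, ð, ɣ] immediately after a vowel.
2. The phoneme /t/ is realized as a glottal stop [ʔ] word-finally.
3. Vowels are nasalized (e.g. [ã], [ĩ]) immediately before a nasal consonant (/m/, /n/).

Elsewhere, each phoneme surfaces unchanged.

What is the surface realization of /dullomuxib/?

[dullõmuxiβ]

/d/ (word-initial) fails the environment for rule 1, so it stays [d].
/u/ (between /d/ and /l/): rule 3 targets it, but not before a nasal consonant → unchanged [u].
/l/ (between /u/ and /l/) is unaffected → [l].
/l/ — not in any rule's target class → [l].
/o/ — between /l/ and /m/, before a nasal consonant — surfaces as [õ] (rule 3).
/m/ (between /o/ and /u/) is unaffected → [m].
/u/ — between /m/ and /x/; rule 3 does not apply here → [u].
/x/ — not in any rule's target class → [x].
/i/ (between /x/ and /b/) fails the environment for rule 3, so it stays [i].
/b/ — word-final, immediately after a vowel — surfaces as [β] (rule 1).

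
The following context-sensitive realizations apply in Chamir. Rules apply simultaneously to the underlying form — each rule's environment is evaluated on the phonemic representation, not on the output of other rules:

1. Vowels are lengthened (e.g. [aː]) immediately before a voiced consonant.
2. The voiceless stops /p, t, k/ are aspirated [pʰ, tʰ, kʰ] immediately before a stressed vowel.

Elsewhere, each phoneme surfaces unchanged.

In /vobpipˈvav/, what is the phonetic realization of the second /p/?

[p]

/p/ — between /i/ and /v/; rule 2 does not apply here → [p].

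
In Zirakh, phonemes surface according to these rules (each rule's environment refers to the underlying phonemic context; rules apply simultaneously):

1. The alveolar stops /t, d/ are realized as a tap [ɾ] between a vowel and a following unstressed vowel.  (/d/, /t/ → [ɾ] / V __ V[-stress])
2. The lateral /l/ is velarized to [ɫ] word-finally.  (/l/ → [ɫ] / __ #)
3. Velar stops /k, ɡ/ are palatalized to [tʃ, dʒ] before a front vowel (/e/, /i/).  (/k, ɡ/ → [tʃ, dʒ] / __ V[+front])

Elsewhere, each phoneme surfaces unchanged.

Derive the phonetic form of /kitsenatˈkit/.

/k/ — word-initial, before a front vowel — surfaces as [tʃ] (rule 3).
/i/ — not in any rule's target class → [i].
/t/ — between /i/ and /s/; rule 1 does not apply here → [t].
/s/ (between /t/ and /e/): no rule targets it → [s].
/e/ (between /s/ and /n/) is unaffected → [e].
/n/ — not in any rule's target class → [n].
/a/ — not in any rule's target class → [a].
/t/ (between /a/ and /k/) is in the target of rule 1 but the environment (between a vowel and a following unstressed vowel) is not met → [t].
/k/ (between /t/ and /i/) occurs before a front vowel → [tʃ] by rule 3.
/i/ — not in any rule's target class → [i].
/t/ (word-final): rule 1 targets it, but not between a vowel and a following unstressed vowel → unchanged [t].

[tʃitsenatˈtʃit]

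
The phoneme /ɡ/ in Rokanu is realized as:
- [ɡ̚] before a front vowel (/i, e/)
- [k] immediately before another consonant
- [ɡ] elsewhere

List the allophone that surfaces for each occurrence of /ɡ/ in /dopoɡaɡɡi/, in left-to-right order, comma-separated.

[ɡ], [k], [ɡ̚]

Occurrence 1 (position 5): no conditioning environment matches → elsewhere allophone [ɡ].
Occurrence 2 (position 7): immediately before another consonant → [k].
Occurrence 3 (position 8): before a front vowel (/i, e/) → [ɡ̚].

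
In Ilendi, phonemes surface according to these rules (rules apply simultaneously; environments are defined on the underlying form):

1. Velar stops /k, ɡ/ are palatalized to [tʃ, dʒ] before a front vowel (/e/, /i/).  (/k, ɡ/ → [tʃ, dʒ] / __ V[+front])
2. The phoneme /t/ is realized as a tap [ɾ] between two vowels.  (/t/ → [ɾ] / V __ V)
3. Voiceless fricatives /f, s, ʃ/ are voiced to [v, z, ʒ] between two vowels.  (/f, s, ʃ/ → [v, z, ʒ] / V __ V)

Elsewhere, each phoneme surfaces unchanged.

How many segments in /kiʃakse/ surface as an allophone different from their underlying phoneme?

2

Segments that undergo a rule: /k/ → [tʃ] (rule 1); /ʃ/ → [ʒ] (rule 3).
All other segments surface unchanged.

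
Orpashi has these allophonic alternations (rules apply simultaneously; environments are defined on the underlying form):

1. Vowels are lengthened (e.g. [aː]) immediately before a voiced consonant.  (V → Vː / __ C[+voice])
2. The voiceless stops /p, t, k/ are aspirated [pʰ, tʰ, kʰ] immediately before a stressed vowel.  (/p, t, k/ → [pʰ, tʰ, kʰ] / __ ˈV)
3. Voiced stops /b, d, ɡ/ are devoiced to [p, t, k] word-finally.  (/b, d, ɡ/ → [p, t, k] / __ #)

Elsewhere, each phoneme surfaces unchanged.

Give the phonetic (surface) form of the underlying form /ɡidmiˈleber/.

[ɡiːdmiːˈleːbeːr]

/ɡ/ — word-initial; rule 3 does not apply here → [ɡ].
Rule 1 applies to /i/ (between /ɡ/ and /d/: before a voiced consonant) → [iː].
/d/ — between /i/ and /m/; rule 3 does not apply here → [d].
/m/ (between /d/ and /i/) is unaffected → [m].
/i/ (between /m/ and /l/): before a voiced consonant, so rule 1 applies → [iː].
/l/ (between /i/ and /e/): no rule targets it → [l].
/e/ (between /l/ and /b/) occurs before a voiced consonant → [eː] by rule 1.
/b/ — between /e/ and /e/; rule 3 does not apply here → [b].
/e/ — between /b/ and /r/, before a voiced consonant — surfaces as [eː] (rule 1).
/r/ (word-final): no rule targets it → [r].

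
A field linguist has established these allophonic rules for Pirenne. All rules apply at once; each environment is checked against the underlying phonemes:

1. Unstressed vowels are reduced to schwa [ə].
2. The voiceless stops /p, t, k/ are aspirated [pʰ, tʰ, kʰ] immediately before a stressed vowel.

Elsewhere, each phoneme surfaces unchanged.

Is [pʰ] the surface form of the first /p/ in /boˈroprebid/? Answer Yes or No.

No

/p/ — between /o/ and /r/; rule 2 does not apply here → [p].
The actual realization is [p], not [pʰ].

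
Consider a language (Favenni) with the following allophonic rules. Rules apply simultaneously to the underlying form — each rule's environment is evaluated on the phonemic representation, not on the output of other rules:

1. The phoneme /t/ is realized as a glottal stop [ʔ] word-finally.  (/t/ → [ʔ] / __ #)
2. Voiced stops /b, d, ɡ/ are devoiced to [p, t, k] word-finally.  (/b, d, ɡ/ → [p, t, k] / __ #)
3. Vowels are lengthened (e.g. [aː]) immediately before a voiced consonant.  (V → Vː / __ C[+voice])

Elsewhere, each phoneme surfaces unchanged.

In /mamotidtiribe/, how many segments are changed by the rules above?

4

Segments that undergo a rule: /a/ → [aː] (rule 3); /i/ → [iː] (rule 3); /i/ → [iː] (rule 3); /i/ → [iː] (rule 3).
All other segments surface unchanged.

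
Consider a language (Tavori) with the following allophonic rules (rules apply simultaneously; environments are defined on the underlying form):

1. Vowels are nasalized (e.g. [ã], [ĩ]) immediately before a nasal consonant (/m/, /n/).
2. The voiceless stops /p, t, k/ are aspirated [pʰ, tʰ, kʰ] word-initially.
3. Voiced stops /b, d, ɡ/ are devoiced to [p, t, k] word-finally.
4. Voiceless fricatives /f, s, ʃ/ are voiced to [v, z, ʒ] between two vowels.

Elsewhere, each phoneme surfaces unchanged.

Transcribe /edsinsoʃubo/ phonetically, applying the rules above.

/e/ (word-initial): rule 1 targets it, but not before a nasal consonant → unchanged [e].
/d/ — between /e/ and /s/; rule 3 does not apply here → [d].
/s/ (between /d/ and /i/): rule 4 targets it, but not between two vowels → unchanged [s].
/i/ — between /s/ and /n/, before a nasal consonant — surfaces as [ĩ] (rule 1).
/n/ stays [n].
/s/ — between /n/ and /o/; rule 4 does not apply here → [s].
/o/ (between /s/ and /ʃ/) fails the environment for rule 1, so it stays [o].
/ʃ/ (between /o/ and /u/) occurs between two vowels → [ʒ] by rule 4.
/u/ (between /ʃ/ and /b/): rule 1 targets it, but not before a nasal consonant → unchanged [u].
/b/ — between /u/ and /o/; rule 3 does not apply here → [b].
/o/ — word-final; rule 1 does not apply here → [o].

[edsĩnsoʒubo]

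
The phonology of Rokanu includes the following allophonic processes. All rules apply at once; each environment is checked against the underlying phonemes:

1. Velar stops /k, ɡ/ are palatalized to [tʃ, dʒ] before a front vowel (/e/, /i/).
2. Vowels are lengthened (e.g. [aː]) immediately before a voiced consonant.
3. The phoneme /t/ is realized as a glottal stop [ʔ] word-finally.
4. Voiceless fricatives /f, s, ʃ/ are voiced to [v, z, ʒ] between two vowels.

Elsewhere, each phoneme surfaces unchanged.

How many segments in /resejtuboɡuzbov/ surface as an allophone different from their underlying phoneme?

Segments that undergo a rule: /s/ → [z] (rule 4); /e/ → [eː] (rule 2); /u/ → [uː] (rule 2); /o/ → [oː] (rule 2); /u/ → [uː] (rule 2); /o/ → [oː] (rule 2).
All other segments surface unchanged.

6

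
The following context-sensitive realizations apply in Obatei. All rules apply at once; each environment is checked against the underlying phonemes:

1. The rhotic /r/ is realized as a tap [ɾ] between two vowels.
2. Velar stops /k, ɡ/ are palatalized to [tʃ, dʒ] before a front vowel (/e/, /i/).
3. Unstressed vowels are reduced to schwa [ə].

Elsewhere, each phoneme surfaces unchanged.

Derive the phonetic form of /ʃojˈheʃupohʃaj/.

/ʃ/ (word-initial) is unaffected → [ʃ].
/o/ (between /ʃ/ and /j/): in an unstressed syllable, so rule 3 applies → [ə].
/j/ (between /o/ and /h/) is unaffected → [j].
/h/ — not in any rule's target class → [h].
/e/ (between /h/ and /ʃ/) is in the target of rule 3 but the environment (in an unstressed syllable) is not met → [e].
/ʃ/ (between /e/ and /u/) is unaffected → [ʃ].
Rule 3 applies to /u/ (between /ʃ/ and /p/: in an unstressed syllable) → [ə].
/p/ stays [p].
/o/ (between /p/ and /h/) occurs in an unstressed syllable → [ə] by rule 3.
/h/ (between /o/ and /ʃ/): no rule targets it → [h].
/ʃ/ stays [ʃ].
/a/ (between /ʃ/ and /j/) occurs in an unstressed syllable → [ə] by rule 3.
/j/ — not in any rule's target class → [j].

[ʃəjˈheʃəpəhʃəj]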